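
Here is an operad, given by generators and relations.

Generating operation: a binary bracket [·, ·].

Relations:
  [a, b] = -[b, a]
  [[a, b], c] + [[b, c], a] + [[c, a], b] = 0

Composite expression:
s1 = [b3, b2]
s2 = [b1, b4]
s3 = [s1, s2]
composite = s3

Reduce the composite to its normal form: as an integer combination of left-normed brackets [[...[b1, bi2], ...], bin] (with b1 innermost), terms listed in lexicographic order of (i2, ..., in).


[[[b1, b4], b2], b3] - [[[b1, b4], b3], b2]


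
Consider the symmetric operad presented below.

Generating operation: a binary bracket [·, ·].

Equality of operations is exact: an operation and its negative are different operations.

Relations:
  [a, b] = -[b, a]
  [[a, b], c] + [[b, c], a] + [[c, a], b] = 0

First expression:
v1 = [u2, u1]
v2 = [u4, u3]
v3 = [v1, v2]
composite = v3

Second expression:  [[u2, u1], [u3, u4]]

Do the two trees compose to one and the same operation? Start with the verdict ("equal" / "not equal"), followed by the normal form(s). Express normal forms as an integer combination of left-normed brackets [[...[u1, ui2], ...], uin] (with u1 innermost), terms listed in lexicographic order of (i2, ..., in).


not equal — first [[[u1, u2], u3], u4] - [[[u1, u2], u4], u3], second -[[[u1, u2], u3], u4] + [[[u1, u2], u4], u3]


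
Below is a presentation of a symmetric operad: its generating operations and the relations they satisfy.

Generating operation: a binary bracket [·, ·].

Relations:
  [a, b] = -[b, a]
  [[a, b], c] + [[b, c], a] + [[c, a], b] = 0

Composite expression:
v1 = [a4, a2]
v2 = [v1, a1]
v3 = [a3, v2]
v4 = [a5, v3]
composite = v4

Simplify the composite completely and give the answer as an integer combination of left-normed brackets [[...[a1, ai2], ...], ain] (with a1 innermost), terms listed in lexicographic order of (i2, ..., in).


[[[[a1, a2], a4], a3], a5] - [[[[a1, a4], a2], a3], a5]


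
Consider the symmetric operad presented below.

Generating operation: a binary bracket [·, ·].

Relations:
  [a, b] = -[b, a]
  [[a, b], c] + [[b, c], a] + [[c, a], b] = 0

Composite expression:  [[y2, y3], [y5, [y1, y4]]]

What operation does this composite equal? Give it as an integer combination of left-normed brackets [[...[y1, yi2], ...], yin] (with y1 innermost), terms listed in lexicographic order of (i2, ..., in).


Expand each bracket as ab - ba; the y1-initial words give the coefficients.
Composite bracket: [[y2, y3], [y5, [y1, y4]]]
Each bracket splits as ab - ba, giving 16 signed words (2^4 = 16).
Only words starting with y1 matter:
  sign of y1y4y5y2y3 is +1, so it contributes +[[[[y1, y4], y5], y2], y3]
  sign of y1y4y5y3y2 is -1, so it contributes -[[[[y1, y4], y5], y3], y2]

[[[[y1, y4], y5], y2], y3] - [[[[y1, y4], y5], y3], y2]


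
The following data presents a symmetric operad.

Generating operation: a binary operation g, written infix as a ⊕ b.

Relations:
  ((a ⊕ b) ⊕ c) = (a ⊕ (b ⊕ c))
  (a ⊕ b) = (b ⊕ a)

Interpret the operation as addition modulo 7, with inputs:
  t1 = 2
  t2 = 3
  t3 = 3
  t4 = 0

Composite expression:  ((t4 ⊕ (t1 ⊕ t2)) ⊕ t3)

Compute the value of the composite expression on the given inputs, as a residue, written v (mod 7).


1 (mod 7)

(t1 ⊕ t2) = 5
(t4 ⊕ (t1 ⊕ t2)) = 5
((t4 ⊕ (t1 ⊕ t2)) ⊕ t3) = 1


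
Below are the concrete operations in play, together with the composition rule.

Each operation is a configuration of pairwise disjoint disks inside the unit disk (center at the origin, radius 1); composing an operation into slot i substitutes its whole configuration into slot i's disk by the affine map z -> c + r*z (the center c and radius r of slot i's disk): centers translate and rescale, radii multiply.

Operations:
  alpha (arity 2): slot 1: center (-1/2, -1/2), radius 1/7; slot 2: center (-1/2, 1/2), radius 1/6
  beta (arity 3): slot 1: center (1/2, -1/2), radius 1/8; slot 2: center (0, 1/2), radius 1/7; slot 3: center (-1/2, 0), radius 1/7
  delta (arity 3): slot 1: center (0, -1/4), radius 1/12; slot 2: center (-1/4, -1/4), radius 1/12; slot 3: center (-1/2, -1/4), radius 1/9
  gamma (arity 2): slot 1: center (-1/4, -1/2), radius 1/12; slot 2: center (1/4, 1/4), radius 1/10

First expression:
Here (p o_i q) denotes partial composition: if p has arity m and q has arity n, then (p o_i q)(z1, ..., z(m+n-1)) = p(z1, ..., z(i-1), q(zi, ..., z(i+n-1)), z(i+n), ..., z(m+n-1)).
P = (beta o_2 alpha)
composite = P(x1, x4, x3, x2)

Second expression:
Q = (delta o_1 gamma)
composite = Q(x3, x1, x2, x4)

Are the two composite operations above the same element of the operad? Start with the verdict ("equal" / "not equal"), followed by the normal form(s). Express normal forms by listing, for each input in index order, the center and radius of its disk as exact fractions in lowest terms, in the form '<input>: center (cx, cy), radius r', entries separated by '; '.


not equal — first x1: center (1/2, -1/2), radius 1/8; x2: center (-1/2, 0), radius 1/7; x3: center (-1/14, 4/7), radius 1/42; x4: center (-1/14, 3/7), radius 1/49, second x1: center (1/48, -11/48), radius 1/120; x2: center (-1/4, -1/4), radius 1/12; x3: center (-1/48, -7/24), radius 1/144; x4: center (-1/2, -1/4), radius 1/9

Reducing the first expression gives x1: center (1/2, -1/2), radius 1/8; x2: center (-1/2, 0), radius 1/7; x3: center (-1/14, 4/7), radius 1/42; x4: center (-1/14, 3/7), radius 1/49
Reducing the second expression gives x1: center (1/48, -11/48), radius 1/120; x2: center (-1/4, -1/4), radius 1/12; x3: center (-1/48, -7/24), radius 1/144; x4: center (-1/2, -1/4), radius 1/9
Different reductions; not equal.


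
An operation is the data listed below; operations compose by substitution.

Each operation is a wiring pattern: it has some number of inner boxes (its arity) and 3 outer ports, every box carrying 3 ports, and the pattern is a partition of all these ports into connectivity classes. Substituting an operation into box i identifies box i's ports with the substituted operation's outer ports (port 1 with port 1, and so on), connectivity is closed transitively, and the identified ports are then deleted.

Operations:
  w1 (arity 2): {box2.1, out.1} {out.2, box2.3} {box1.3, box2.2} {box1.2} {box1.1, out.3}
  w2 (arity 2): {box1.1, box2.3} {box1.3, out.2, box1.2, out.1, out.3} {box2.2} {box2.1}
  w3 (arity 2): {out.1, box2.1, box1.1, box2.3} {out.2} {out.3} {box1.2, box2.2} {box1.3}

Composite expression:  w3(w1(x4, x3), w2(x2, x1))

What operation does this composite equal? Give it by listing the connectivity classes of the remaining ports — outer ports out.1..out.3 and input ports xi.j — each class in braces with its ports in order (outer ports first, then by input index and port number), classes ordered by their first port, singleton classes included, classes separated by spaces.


{out.1, x2.2, x2.3, x3.1, x3.3} {out.2} {out.3} {x1.1} {x1.2} {x1.3, x2.1} {x3.2, x4.3} {x4.1} {x4.2}

After gluing at w3, chains via deleted ports link the x-ports.
through w1, on inputs (x4, x3): {out.1, x3.1} {out.2, x3.3} {out.3, x4.1} {x3.2, x4.3} {x4.2} (out.j = stage outer ports)
through w2, on inputs (x2, x1): {out.1, out.2, out.3, x2.2, x2.3} {x1.1} {x1.2} {x1.3, x2.1} (out.j = stage outer ports)
through w3, on inputs (x4, x3, x2, x1): {out.1, x2.2, x2.3, x3.1, x3.3} {out.2} {out.3} {x1.1} {x1.2} {x1.3, x2.1} {x3.2, x4.3} {x4.1} {x4.2} (out.j = stage outer ports)


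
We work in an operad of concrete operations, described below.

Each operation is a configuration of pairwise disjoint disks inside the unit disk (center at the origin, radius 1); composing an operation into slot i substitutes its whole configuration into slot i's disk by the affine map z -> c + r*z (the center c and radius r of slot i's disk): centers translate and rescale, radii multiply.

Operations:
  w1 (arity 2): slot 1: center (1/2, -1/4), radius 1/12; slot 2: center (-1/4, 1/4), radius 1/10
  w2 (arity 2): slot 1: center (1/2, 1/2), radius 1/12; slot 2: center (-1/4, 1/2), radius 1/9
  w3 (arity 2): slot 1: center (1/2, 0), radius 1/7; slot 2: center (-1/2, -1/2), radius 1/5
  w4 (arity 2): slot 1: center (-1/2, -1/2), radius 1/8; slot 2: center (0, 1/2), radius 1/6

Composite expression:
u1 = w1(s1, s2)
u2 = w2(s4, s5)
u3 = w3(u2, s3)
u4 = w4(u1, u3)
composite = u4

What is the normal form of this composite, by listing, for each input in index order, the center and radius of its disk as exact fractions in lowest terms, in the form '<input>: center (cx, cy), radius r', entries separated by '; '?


s1: center (-7/16, -17/32), radius 1/96; s2: center (-17/32, -15/32), radius 1/80; s3: center (-1/12, 5/12), radius 1/30; s4: center (2/21, 43/84), radius 1/504; s5: center (13/168, 43/84), radius 1/378

Only the slot chain above each s matters under w4; compose those maps.
for s1, the 2-step affine chain lands on center (-7/16, -17/32), radius 1/96
for s2, the 2-step affine chain lands on center (-17/32, -15/32), radius 1/80
for s4, the 3-step affine chain lands on center (2/21, 43/84), radius 1/504
for s5, the 3-step affine chain lands on center (13/168, 43/84), radius 1/378
for s3, the 2-step affine chain lands on center (-1/12, 5/12), radius 1/30


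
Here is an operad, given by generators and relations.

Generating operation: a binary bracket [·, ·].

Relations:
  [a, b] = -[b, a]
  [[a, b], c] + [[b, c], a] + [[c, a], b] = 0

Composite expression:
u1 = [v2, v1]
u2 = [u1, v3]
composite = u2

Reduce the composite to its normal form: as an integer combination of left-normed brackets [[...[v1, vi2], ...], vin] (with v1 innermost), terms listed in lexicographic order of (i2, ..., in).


Expand each bracket as ab - ba; the v1-initial words give the coefficients.
Composite bracket: [[v2, v1], v3]
The bracket unfolds into 4 signed words via [a, b] = ab - ba (2^2 = 4).
Coefficients come from the v1-initial words:
  v1v2v3 (sign -1) contributes -[[v1, v2], v3]

-[[v1, v2], v3]


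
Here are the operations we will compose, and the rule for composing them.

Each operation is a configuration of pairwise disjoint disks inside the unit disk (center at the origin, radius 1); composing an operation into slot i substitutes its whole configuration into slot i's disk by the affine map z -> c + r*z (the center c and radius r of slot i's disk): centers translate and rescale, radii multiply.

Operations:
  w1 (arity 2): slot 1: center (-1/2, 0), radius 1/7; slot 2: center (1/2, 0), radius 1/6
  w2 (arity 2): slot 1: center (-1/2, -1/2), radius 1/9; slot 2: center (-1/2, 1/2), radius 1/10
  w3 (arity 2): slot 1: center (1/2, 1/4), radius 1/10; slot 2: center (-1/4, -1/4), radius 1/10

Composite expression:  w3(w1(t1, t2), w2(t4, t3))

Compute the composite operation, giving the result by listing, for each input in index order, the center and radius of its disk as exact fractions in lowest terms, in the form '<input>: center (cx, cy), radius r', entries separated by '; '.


Nesting under w3 composes maps z -> c + r*z down each t-path.
input t1: composing its 2 substitution steps yields center (9/20, 1/4), radius 1/70
input t2: composing its 2 substitution steps yields center (11/20, 1/4), radius 1/60
input t4: composing its 2 substitution steps yields center (-3/10, -3/10), radius 1/90
input t3: composing its 2 substitution steps yields center (-3/10, -1/5), radius 1/100

t1: center (9/20, 1/4), radius 1/70; t2: center (11/20, 1/4), radius 1/60; t3: center (-3/10, -1/5), radius 1/100; t4: center (-3/10, -3/10), radius 1/90


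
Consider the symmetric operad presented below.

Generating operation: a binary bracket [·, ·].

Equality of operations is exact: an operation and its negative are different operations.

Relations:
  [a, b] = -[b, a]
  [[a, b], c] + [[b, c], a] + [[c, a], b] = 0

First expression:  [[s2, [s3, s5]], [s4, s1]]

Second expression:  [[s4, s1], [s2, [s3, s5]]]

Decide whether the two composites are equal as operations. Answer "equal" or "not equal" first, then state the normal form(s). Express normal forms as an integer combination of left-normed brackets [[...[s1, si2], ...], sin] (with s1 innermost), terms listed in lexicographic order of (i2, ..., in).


not equal: they reduce to [[[[s1, s4], s2], s3], s5] - [[[[s1, s4], s2], s5], s3] - [[[[s1, s4], s3], s5], s2] + [[[[s1, s4], s5], s3], s2] and -[[[[s1, s4], s2], s3], s5] + [[[[s1, s4], s2], s5], s3] + [[[[s1, s4], s3], s5], s2] - [[[[s1, s4], s5], s3], s2]

The first expression, normalized: [[[[s1, s4], s2], s3], s5] - [[[[s1, s4], s2], s5], s3] - [[[[s1, s4], s3], s5], s2] + [[[[s1, s4], s5], s3], s2]
The second expression, normalized: -[[[[s1, s4], s2], s3], s5] + [[[[s1, s4], s2], s5], s3] + [[[[s1, s4], s3], s5], s2] - [[[[s1, s4], s5], s3], s2]
No match — not equal.


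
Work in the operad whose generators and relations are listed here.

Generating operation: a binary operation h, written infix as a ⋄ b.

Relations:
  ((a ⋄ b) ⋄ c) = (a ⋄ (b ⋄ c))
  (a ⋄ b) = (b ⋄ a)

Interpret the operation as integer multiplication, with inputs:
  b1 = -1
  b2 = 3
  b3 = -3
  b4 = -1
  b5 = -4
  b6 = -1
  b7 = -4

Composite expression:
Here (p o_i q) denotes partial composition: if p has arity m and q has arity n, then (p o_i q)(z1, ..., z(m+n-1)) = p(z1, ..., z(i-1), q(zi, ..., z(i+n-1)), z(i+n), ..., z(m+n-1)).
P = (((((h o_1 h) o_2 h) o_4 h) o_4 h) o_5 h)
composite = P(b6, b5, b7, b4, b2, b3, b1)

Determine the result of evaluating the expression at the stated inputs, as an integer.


(b5 ⋄ b7) = 16
(b6 ⋄ (b5 ⋄ b7)) = -16
(b2 ⋄ b3) = -9
(b4 ⋄ (b2 ⋄ b3)) = 9
((b4 ⋄ (b2 ⋄ b3)) ⋄ b1) = -9
((b6 ⋄ (b5 ⋄ b7)) ⋄ ((b4 ⋄ (b2 ⋄ b3)) ⋄ b1)) = 144

144


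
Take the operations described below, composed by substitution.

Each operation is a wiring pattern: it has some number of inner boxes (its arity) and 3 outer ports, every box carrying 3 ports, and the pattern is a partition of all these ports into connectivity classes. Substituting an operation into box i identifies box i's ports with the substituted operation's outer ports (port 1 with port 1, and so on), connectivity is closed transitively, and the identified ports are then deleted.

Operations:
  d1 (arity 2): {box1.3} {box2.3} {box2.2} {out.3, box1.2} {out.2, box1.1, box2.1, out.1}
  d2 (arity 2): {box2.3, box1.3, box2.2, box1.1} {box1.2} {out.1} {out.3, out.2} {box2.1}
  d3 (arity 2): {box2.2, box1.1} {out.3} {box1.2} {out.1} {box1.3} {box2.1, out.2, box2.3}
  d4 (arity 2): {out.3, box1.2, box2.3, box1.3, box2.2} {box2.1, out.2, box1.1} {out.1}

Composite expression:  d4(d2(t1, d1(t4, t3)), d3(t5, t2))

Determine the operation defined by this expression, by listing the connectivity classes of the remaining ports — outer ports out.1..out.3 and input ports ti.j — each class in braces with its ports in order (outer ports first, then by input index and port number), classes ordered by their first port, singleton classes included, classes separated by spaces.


{out.1} {out.2} {out.3, t2.1, t2.3} {t1.1, t1.3, t3.1, t4.1, t4.2} {t1.2} {t2.2, t5.1} {t3.2} {t3.3} {t4.3} {t5.2} {t5.3}

Connectivity passes through glued d4-boundaries; trace each wire chain.
stage d1: inputs (t4, t3), connectivity {out.1, out.2, t3.1, t4.1} {out.3, t4.2} {t3.2} {t3.3} {t4.3}, out.j its boundary
stage d2: inputs (t1, t4, t3), connectivity {out.1} {out.2, out.3} {t1.1, t1.3, t3.1, t4.1, t4.2} {t1.2} {t3.2} {t3.3} {t4.3}, out.j its boundary
stage d3: inputs (t5, t2), connectivity {out.1} {out.2, t2.1, t2.3} {out.3} {t2.2, t5.1} {t5.2} {t5.3}, out.j its boundary
stage d4: inputs (t1, t4, t3, t5, t2), connectivity {out.1} {out.2} {out.3, t2.1, t2.3} {t1.1, t1.3, t3.1, t4.1, t4.2} {t1.2} {t2.2, t5.1} {t3.2} {t3.3} {t4.3} {t5.2} {t5.3}, out.j its boundary


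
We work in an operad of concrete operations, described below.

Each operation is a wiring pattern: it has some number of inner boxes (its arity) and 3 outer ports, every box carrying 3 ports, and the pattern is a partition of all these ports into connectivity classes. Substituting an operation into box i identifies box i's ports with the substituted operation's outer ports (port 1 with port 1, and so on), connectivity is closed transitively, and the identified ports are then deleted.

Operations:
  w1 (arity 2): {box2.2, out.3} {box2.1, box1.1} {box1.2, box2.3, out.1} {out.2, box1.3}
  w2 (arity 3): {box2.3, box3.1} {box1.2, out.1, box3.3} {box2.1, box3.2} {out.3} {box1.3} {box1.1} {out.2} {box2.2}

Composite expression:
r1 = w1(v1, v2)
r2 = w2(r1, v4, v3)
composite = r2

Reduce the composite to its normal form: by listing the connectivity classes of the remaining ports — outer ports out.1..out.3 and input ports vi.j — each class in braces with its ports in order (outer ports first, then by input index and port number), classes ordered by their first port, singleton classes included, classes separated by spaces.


{out.1, v1.3, v3.3} {out.2} {out.3} {v1.1, v2.1} {v1.2, v2.3} {v2.2} {v3.1, v4.3} {v3.2, v4.1} {v4.2}

Substituting into w2 glues patterns; closure does the rest.
through w1, on inputs (v1, v2): {out.1, v1.2, v2.3} {out.2, v1.3} {out.3, v2.2} {v1.1, v2.1} (out.j = stage outer ports)
through w2, on inputs (v1, v2, v4, v3): {out.1, v1.3, v3.3} {out.2} {out.3} {v1.1, v2.1} {v1.2, v2.3} {v2.2} {v3.1, v4.3} {v3.2, v4.1} {v4.2} (out.j = stage outer ports)


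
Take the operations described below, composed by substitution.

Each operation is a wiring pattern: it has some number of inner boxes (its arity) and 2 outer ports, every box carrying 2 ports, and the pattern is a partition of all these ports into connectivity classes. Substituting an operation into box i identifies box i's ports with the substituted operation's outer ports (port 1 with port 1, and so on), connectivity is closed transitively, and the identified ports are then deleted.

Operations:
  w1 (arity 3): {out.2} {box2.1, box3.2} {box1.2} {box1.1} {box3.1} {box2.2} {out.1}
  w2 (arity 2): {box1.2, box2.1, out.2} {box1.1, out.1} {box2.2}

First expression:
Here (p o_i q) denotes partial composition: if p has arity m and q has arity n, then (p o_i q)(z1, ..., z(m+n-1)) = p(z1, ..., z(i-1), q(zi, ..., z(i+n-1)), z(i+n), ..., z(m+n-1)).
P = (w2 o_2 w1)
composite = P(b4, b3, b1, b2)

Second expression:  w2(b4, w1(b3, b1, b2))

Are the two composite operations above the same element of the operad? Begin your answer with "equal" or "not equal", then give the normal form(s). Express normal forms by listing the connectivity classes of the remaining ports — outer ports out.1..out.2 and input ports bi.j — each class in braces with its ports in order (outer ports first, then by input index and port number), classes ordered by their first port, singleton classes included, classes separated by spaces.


Reducing the first expression gives {out.1, b4.1} {out.2, b4.2} {b1.1, b2.2} {b1.2} {b2.1} {b3.1} {b3.2}
Reducing the second expression gives {out.1, b4.1} {out.2, b4.2} {b1.1, b2.2} {b1.2} {b2.1} {b3.1} {b3.2}
Same normal form: equal.

equal — both sides give {out.1, b4.1} {out.2, b4.2} {b1.1, b2.2} {b1.2} {b2.1} {b3.1} {b3.2}


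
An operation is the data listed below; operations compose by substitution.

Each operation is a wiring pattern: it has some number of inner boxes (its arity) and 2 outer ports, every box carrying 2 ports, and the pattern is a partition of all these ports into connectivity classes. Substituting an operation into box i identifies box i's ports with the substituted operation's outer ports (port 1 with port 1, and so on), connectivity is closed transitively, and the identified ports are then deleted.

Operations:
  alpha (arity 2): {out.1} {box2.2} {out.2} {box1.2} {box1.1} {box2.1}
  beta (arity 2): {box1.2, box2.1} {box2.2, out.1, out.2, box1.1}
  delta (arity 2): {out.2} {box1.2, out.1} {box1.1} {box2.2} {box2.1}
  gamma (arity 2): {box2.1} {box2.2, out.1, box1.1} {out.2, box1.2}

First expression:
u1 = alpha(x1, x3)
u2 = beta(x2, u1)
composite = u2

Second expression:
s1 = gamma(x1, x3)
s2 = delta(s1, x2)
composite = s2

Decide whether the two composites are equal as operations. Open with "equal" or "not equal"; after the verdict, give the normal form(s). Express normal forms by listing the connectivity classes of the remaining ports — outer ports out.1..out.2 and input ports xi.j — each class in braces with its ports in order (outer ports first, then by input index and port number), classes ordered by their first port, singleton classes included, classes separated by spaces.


not equal; the first gives {out.1, out.2, x2.1} {x1.1} {x1.2} {x2.2} {x3.1} {x3.2} and the second {out.1, x1.2} {out.2} {x1.1, x3.2} {x2.1} {x2.2} {x3.1}

Normal form of the first expression: {out.1, out.2, x2.1} {x1.1} {x1.2} {x2.2} {x3.1} {x3.2}
Normal form of the second expression: {out.1, x1.2} {out.2} {x1.1, x3.2} {x2.1} {x2.2} {x3.1}
The normal forms differ: not equal.


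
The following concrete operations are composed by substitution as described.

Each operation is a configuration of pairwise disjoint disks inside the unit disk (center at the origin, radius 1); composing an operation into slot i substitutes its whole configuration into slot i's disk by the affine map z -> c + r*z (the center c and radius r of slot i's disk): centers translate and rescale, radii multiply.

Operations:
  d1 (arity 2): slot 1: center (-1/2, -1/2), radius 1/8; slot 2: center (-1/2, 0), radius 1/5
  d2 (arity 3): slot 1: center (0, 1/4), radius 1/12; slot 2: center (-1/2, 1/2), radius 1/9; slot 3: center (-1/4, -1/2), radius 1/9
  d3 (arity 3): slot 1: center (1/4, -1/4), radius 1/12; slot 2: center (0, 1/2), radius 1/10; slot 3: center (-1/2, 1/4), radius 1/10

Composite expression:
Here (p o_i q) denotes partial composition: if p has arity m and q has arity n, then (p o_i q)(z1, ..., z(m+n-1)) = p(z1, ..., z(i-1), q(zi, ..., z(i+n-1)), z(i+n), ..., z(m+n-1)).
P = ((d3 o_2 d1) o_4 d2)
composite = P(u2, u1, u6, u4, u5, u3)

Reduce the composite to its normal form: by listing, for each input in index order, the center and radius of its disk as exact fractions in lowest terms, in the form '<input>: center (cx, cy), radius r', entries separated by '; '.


Each u-disk chains the slot maps above it in d3; radii multiply.
input u2: composing its 1 substitution step yields center (1/4, -1/4), radius 1/12
input u1: composing its 2 substitution steps yields center (-1/20, 9/20), radius 1/80
input u6: composing its 2 substitution steps yields center (-1/20, 1/2), radius 1/50
input u4: composing its 2 substitution steps yields center (-1/2, 11/40), radius 1/120
input u5: composing its 2 substitution steps yields center (-11/20, 3/10), radius 1/90
input u3: composing its 2 substitution steps yields center (-21/40, 1/5), radius 1/90

u1: center (-1/20, 9/20), radius 1/80; u2: center (1/4, -1/4), radius 1/12; u3: center (-21/40, 1/5), radius 1/90; u4: center (-1/2, 11/40), radius 1/120; u5: center (-11/20, 3/10), radius 1/90; u6: center (-1/20, 1/2), radius 1/50


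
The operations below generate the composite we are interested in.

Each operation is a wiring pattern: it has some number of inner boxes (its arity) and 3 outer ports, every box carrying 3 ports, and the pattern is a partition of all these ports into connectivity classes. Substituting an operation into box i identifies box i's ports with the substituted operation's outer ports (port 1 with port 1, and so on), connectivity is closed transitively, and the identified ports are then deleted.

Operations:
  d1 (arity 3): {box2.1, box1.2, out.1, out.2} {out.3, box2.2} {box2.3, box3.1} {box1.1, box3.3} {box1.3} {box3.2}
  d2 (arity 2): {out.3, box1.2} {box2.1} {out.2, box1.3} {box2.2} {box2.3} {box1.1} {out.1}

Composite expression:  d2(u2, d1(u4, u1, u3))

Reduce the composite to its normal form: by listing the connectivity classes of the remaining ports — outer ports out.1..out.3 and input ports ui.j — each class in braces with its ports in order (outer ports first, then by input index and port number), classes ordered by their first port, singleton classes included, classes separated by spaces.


{out.1} {out.2, u2.3} {out.3, u2.2} {u1.1, u4.2} {u1.2} {u1.3, u3.1} {u2.1} {u3.2} {u3.3, u4.1} {u4.3}

Reachability decides: close wires over d2-identified ports.
d1 over (u4, u1, u3) gives {out.1, out.2, u1.1, u4.2} {out.3, u1.2} {u1.3, u3.1} {u3.2} {u3.3, u4.1} {u4.3}, out.j being that stage's outer ports
d2 over (u2, u4, u1, u3) gives {out.1} {out.2, u2.3} {out.3, u2.2} {u1.1, u4.2} {u1.2} {u1.3, u3.1} {u2.1} {u3.2} {u3.3, u4.1} {u4.3}, out.j being that stage's outer ports


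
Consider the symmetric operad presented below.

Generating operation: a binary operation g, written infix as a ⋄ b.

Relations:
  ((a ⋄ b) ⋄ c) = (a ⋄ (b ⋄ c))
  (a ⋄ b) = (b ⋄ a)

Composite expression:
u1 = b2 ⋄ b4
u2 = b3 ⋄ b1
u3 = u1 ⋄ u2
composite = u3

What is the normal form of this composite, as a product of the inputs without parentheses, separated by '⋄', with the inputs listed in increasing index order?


b1 ⋄ b2 ⋄ b3 ⋄ b4


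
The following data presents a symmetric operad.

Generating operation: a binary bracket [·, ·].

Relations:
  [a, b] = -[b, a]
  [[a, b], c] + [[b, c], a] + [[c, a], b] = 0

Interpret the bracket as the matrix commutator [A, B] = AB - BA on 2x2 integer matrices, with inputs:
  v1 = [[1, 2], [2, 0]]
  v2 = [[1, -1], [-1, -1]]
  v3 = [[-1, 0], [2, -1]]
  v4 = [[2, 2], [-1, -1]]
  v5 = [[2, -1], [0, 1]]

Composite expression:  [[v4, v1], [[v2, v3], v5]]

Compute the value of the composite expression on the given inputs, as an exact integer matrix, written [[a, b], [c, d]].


[[12, 80], [104, -12]]

[v4, v1] = [[6, 4], [-7, -6]]
[v2, v3] = [[-2, 0], [-4, 2]]
[[v2, v3], v5] = [[-4, 4], [-4, 4]]
[[v4, v1], [[v2, v3], v5]] = [[12, 80], [104, -12]]


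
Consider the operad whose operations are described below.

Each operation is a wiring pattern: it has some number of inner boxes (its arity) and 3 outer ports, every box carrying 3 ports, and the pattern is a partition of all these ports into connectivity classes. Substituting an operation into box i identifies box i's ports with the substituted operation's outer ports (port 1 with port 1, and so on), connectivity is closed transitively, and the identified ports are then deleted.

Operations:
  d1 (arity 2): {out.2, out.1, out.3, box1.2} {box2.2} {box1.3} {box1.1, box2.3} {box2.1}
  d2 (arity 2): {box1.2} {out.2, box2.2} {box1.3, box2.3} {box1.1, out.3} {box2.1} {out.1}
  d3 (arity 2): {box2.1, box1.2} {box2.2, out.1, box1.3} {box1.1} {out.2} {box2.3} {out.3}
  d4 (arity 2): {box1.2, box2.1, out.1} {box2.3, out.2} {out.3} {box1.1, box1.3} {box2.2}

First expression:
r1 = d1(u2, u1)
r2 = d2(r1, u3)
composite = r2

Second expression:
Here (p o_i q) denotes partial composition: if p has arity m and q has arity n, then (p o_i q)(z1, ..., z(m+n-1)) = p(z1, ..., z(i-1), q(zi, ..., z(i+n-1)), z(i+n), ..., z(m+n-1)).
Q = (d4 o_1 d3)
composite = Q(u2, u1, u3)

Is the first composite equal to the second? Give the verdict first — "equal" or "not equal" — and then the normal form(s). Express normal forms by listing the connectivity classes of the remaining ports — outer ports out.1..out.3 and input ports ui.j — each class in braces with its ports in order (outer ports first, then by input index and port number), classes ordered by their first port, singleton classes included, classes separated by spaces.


not equal; the first gives {out.1} {out.2, u3.2} {out.3, u2.2, u3.3} {u1.1} {u1.2} {u1.3, u2.1} {u2.3} {u3.1} and the second {out.1, u3.1} {out.2, u3.3} {out.3} {u1.1, u2.2} {u1.2, u2.3} {u1.3} {u2.1} {u3.2}

The first expression, normalized: {out.1} {out.2, u3.2} {out.3, u2.2, u3.3} {u1.1} {u1.2} {u1.3, u2.1} {u2.3} {u3.1}
The second expression, normalized: {out.1, u3.1} {out.2, u3.3} {out.3} {u1.1, u2.2} {u1.2, u2.3} {u1.3} {u2.1} {u3.2}
Distinct normal forms: not equal.


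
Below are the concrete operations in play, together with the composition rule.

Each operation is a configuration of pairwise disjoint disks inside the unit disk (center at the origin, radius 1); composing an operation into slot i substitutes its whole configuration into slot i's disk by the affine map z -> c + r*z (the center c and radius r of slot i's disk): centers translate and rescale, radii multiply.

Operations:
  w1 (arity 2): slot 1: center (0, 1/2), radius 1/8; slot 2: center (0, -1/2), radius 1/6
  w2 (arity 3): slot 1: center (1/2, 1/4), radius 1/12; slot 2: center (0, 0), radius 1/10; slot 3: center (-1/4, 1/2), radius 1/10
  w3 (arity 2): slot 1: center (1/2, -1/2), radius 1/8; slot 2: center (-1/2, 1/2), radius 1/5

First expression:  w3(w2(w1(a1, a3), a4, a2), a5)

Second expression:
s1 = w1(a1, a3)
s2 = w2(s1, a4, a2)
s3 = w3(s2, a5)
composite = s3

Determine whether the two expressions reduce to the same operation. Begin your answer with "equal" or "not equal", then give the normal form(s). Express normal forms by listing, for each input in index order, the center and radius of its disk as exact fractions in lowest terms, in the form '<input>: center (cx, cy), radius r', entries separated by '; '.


equal: each reduces to a1: center (9/16, -89/192), radius 1/768; a2: center (15/32, -7/16), radius 1/80; a3: center (9/16, -91/192), radius 1/576; a4: center (1/2, -1/2), radius 1/80; a5: center (-1/2, 1/2), radius 1/5

The first composite normalizes to a1: center (9/16, -89/192), radius 1/768; a2: center (15/32, -7/16), radius 1/80; a3: center (9/16, -91/192), radius 1/576; a4: center (1/2, -1/2), radius 1/80; a5: center (-1/2, 1/2), radius 1/5
The second composite normalizes to a1: center (9/16, -89/192), radius 1/768; a2: center (15/32, -7/16), radius 1/80; a3: center (9/16, -91/192), radius 1/576; a4: center (1/2, -1/2), radius 1/80; a5: center (-1/2, 1/2), radius 1/5
Both agree, so they are equal.


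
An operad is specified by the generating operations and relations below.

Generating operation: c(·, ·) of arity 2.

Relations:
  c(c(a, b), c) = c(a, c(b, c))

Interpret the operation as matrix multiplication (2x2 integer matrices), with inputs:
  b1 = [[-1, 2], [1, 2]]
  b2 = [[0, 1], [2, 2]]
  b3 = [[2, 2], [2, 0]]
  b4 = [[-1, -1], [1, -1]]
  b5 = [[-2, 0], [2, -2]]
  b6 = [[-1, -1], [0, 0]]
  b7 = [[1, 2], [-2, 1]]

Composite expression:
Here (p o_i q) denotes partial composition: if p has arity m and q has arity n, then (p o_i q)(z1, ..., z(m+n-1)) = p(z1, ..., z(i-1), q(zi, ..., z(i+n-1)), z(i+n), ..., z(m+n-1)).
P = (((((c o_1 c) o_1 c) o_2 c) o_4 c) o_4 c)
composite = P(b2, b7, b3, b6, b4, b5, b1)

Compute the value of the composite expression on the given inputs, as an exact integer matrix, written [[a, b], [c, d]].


[[16, 0], [-64, 0]]


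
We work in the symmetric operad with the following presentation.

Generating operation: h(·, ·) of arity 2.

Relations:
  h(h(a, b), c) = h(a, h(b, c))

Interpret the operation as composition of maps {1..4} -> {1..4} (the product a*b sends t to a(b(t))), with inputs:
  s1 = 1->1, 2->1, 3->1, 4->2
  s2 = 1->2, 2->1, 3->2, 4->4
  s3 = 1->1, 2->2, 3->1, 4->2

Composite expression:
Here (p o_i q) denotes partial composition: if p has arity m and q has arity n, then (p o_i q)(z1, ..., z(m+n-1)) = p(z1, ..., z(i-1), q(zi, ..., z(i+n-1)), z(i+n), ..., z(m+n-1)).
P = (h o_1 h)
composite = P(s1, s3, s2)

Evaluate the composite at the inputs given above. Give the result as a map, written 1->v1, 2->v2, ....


1->1, 2->1, 3->1, 4->1


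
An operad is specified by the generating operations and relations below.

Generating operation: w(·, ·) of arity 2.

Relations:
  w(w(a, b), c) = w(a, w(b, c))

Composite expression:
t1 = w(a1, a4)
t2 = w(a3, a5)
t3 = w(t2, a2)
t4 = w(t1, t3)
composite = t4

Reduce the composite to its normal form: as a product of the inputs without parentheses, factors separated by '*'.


All parenthesizations of w agree; list the a-inputs left to right.
w(a1, a4) linearizes to a1 * a4
w(a3, a5) linearizes to a3 * a5
w(w(a3, a5), a2) linearizes to a3 * a5 * a2
w(w(a1, a4), w(w(a3, a5), a2)) linearizes to a1 * a4 * a3 * a5 * a2

a1 * a4 * a3 * a5 * a2


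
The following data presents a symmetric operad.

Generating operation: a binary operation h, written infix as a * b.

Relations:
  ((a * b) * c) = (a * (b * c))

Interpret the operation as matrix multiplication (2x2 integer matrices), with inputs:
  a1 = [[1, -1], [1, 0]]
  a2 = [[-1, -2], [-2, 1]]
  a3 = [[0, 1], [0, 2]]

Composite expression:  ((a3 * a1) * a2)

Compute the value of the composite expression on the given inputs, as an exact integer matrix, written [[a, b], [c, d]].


[[-1, -2], [-2, -4]]


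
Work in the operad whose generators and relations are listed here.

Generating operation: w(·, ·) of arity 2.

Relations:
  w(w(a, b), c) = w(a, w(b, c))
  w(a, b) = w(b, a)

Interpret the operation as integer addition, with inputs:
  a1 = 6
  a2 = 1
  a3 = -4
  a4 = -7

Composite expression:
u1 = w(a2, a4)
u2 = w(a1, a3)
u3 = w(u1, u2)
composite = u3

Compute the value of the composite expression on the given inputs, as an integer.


w(a2, a4) = -6
w(a1, a3) = 2
w(w(a2, a4), w(a1, a3)) = -4

-4


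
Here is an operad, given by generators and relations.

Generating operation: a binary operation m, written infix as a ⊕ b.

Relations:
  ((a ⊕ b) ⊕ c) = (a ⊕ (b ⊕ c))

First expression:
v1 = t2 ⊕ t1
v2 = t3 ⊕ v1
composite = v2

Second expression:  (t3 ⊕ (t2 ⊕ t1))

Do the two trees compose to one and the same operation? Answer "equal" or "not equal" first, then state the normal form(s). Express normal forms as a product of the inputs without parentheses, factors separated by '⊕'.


equal — both sides give t3 ⊕ t2 ⊕ t1

Normal form of the first expression: t3 ⊕ t2 ⊕ t1
Normal form of the second expression: t3 ⊕ t2 ⊕ t1
Both agree, so they are equal.


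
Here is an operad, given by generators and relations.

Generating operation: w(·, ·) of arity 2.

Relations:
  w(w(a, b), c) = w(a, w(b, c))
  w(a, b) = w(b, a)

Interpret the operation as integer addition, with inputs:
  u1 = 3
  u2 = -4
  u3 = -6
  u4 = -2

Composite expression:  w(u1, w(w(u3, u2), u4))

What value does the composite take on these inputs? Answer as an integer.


-9

w(u3, u2) = -10
w(w(u3, u2), u4) = -12
w(u1, w(w(u3, u2), u4)) = -9


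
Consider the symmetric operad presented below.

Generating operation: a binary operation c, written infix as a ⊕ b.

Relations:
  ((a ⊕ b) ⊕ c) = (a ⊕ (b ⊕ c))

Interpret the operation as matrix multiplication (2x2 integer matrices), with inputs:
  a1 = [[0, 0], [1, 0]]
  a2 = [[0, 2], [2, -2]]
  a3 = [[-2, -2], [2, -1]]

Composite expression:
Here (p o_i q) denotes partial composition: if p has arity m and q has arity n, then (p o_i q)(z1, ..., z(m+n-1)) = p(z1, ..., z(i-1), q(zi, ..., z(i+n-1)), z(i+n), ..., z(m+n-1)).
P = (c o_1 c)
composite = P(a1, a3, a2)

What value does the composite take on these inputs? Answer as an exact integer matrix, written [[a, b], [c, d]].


(a1 ⊕ a3) = [[0, 0], [-2, -2]]
((a1 ⊕ a3) ⊕ a2) = [[0, 0], [-4, 0]]

[[0, 0], [-4, 0]]


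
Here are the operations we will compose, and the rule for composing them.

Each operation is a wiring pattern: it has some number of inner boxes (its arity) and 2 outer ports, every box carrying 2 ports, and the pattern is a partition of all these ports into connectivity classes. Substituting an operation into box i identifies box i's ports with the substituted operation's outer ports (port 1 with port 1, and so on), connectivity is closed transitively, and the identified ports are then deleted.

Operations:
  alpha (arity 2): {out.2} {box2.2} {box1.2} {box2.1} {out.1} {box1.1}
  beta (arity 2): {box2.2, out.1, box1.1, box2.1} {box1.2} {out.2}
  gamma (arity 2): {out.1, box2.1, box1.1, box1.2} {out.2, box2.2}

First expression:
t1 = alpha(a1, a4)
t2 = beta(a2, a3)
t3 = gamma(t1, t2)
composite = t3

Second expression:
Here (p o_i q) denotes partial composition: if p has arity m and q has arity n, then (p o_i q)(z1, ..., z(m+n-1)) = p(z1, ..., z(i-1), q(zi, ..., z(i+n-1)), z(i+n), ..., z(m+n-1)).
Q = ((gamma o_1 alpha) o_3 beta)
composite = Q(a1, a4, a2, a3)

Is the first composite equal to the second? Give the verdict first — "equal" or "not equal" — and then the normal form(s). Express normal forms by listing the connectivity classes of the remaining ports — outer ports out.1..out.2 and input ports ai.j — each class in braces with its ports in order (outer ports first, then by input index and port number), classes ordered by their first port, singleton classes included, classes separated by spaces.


equal: each reduces to {out.1, a2.1, a3.1, a3.2} {out.2} {a1.1} {a1.2} {a2.2} {a4.1} {a4.2}

Normal form of the first expression: {out.1, a2.1, a3.1, a3.2} {out.2} {a1.1} {a1.2} {a2.2} {a4.1} {a4.2}
Normal form of the second expression: {out.1, a2.1, a3.1, a3.2} {out.2} {a1.1} {a1.2} {a2.2} {a4.1} {a4.2}
The normal forms match — equal.


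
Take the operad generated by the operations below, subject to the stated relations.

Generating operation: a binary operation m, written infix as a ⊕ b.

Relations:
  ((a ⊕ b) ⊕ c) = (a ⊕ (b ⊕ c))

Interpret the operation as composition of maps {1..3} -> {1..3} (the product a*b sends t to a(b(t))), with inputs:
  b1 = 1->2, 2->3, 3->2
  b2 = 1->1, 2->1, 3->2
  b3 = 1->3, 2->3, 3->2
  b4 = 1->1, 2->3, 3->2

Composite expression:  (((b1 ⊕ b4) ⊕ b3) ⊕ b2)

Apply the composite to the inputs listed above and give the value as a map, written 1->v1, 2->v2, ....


(b1 ⊕ b4) = 1->2, 2->2, 3->3
((b1 ⊕ b4) ⊕ b3) = 1->3, 2->3, 3->2
(((b1 ⊕ b4) ⊕ b3) ⊕ b2) = 1->3, 2->3, 3->3

1->3, 2->3, 3->3


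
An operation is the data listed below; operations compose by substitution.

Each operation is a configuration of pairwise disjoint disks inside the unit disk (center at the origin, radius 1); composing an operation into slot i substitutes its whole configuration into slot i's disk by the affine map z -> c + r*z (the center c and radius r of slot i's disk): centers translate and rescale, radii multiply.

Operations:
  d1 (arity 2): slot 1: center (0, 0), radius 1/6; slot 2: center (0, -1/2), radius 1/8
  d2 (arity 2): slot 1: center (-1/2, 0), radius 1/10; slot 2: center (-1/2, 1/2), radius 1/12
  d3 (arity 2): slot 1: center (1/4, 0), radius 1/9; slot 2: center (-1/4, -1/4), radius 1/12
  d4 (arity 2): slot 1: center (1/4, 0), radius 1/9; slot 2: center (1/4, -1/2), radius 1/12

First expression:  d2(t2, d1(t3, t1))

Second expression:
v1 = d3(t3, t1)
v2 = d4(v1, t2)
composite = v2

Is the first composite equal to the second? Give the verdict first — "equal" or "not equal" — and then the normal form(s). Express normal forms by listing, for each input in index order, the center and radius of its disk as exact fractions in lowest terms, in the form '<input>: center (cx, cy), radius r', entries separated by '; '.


In normal form, the first expression is t1: center (-1/2, 11/24), radius 1/96; t2: center (-1/2, 0), radius 1/10; t3: center (-1/2, 1/2), radius 1/72
In normal form, the second expression is t1: center (2/9, -1/36), radius 1/108; t2: center (1/4, -1/2), radius 1/12; t3: center (5/18, 0), radius 1/81
The normal forms differ: not equal.

not equal — first t1: center (-1/2, 11/24), radius 1/96; t2: center (-1/2, 0), radius 1/10; t3: center (-1/2, 1/2), radius 1/72, second t1: center (2/9, -1/36), radius 1/108; t2: center (1/4, -1/2), radius 1/12; t3: center (5/18, 0), radius 1/81


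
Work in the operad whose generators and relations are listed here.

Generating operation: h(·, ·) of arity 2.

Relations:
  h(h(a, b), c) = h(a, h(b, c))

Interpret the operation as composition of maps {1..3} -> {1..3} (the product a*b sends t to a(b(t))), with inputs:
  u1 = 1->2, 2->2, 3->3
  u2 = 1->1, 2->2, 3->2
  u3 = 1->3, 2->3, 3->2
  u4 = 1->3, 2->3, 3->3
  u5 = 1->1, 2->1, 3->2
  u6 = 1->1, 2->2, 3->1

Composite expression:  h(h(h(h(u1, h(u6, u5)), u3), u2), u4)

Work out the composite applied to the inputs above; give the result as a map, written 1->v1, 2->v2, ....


h(u6, u5) = 1->1, 2->1, 3->2
h(u1, h(u6, u5)) = 1->2, 2->2, 3->2
h(h(u1, h(u6, u5)), u3) = 1->2, 2->2, 3->2
h(h(h(u1, h(u6, u5)), u3), u2) = 1->2, 2->2, 3->2
h(h(h(h(u1, h(u6, u5)), u3), u2), u4) = 1->2, 2->2, 3->2

1->2, 2->2, 3->2


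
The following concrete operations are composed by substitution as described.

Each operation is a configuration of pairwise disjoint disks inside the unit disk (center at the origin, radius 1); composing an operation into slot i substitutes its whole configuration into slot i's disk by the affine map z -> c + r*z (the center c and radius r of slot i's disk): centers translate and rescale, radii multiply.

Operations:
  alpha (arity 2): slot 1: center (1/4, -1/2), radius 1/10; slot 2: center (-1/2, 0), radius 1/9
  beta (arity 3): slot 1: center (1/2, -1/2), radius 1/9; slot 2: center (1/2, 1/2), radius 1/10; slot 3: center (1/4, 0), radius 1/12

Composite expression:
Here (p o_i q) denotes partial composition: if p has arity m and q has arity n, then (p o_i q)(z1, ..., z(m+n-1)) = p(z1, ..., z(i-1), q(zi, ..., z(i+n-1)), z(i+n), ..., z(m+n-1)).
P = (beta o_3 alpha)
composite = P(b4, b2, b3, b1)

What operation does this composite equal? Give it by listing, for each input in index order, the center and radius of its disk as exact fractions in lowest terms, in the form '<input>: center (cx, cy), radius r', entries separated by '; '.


Affine substitution under beta: radii multiply and b-centers shift.
input b4: composing its 1 substitution step yields center (1/2, -1/2), radius 1/9
input b2: composing its 1 substitution step yields center (1/2, 1/2), radius 1/10
input b3: composing its 2 substitution steps yields center (13/48, -1/24), radius 1/120
input b1: composing its 2 substitution steps yields center (5/24, 0), radius 1/108

b1: center (5/24, 0), radius 1/108; b2: center (1/2, 1/2), radius 1/10; b3: center (13/48, -1/24), radius 1/120; b4: center (1/2, -1/2), radius 1/9
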